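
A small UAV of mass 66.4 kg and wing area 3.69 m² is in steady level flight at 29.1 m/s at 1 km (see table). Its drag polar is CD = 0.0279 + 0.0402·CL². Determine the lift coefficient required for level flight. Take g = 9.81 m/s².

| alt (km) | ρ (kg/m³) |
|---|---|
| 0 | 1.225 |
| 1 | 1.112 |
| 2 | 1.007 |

At 1 km, from the table: ρ = 1.112 kg/m³.
In steady level flight, lift balances weight: W = mg = 66.4 × 9.81 = 651.38 N.
q = ½ρv² = ½ × 1.112 × 29.1² = 470.8 Pa.
Required CL = L/(qS) = 651.38/(470.8·3.69) = 0.3749.

CL = 0.375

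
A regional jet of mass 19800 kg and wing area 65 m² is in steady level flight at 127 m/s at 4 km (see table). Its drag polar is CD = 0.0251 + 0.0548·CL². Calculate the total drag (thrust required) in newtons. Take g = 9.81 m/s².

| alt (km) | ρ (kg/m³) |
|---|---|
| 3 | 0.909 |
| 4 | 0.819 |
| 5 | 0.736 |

D = 15600 N

At 4 km, from the table: ρ = 0.819 kg/m³.
Level flight ⇒ L = W = m·g = 19800 × 9.81 = 1.9424×10^5 N.
q = ½ρv² = ½ × 0.819 × 127² = 6605 Pa.
Required CL = L/(qS) = 1.9424×10^5/(6605·65) = 0.4524.
CD = 0.0251 + 0.0548 × 0.4524² = 0.03632.
D = q·S·CD = 6605 × 65 × 0.03632 = 15590 N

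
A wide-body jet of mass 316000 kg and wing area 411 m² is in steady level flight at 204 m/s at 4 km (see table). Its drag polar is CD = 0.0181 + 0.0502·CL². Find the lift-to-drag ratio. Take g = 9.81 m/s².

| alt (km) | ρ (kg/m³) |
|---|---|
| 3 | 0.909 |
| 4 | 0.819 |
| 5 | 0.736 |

At 4 km, from the table: ρ = 0.819 kg/m³.
In steady level flight, lift balances weight: W = mg = 316000 × 9.81 = 3.1×10^6 N.
Dynamic pressure q = 0.5 × 0.819 × 204² = 17040 Pa.
CL = 2W/(ρv²S) = 2×3.1×10^6/(0.819×204²×411) = 0.4426.
CD = 0.0181 + 0.0502 × 0.4426² = 0.02793.
L/D = CL/CD = 0.4426 / 0.02793 = 15.8

L/D = 15.8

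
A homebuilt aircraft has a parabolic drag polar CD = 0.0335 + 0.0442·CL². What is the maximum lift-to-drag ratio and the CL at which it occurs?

For CD = CD0 + K·CL², (L/D)max occurs at CL* = √(CD0/K) and equals 1/(2√(K·CD0)).
(L/D)max = 1/(2√(0.0442 × 0.0335)) = 1/(2 × 0.03848) = 13
CL* = √(0.0335/0.0442) = 0.871

(L/D)max = 13, at CL = 0.871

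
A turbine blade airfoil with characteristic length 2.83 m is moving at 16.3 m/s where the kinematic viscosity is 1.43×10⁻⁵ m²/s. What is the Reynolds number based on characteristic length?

Re = v·c/ν = 16.3 × 2.83 / (1.43×10⁻⁵) = 3.23×10^6

Re = 3.23×10^6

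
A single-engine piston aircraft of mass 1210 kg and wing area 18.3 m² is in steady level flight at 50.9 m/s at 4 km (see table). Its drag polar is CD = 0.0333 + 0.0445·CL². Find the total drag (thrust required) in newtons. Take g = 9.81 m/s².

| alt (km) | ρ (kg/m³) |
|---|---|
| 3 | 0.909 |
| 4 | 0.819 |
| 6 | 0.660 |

At 4 km, from the table: ρ = 0.819 kg/m³.
Level flight ⇒ L = W = m·g = 1210 × 9.81 = 11870 N.
Dynamic pressure q = 0.5 × 0.819 × 50.9² = 1061 Pa.
CL = W/(q·S) = 11870 / (1061 × 18.3) = 0.6114.
CD = 0.0333 + 0.0445 × 0.6114² = 0.04993.
D = q·S·CD = 1061 × 18.3 × 0.04993 = 969.5 N

D = 969 N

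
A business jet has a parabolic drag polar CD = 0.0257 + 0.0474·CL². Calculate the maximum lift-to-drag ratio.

(L/D)max = 14.3

For CD = CD0 + K·CL², (L/D)max occurs at CL* = √(CD0/K) and equals 1/(2√(K·CD0)).
(L/D)max = 1/(2√(0.0474 × 0.0257)) = 1/(2 × 0.0349) = 14.3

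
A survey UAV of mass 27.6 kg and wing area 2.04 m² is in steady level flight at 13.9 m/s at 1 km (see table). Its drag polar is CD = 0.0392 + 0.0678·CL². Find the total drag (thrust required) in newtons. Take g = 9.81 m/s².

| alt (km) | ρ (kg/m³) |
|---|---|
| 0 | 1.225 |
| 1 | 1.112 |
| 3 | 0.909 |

At 1 km, from the table: ρ = 1.112 kg/m³.
Weight W = mg = 27.6 × 9.81 = 270.76 N; in level flight L = W.
Dynamic pressure q = 0.5 × 1.112 × 13.9² = 107.4 Pa.
CL = W/(q·S) = 270.76 / (107.4 × 2.04) = 1.236.
CD = 0.0392 + 0.0678 × 1.236² = 0.1427.
D = q·S·CD = 107.4 × 2.04 × 0.1427 = 31.27 N

D = 31.3 N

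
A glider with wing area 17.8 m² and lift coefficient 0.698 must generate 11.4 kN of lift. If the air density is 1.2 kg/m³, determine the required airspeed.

L = ½ρv²S·CL ⇒ v = √(2L/(ρ·S·CL))
v = √(2 × 11400 / (1.2 × 17.8 × 0.698)) = √1529 = 39.1 m/s

v = 39.1 m/s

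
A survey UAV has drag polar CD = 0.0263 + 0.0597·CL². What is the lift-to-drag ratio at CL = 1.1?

CD = 0.0263 + 0.0597 × 1.1² = 0.09854
L/D = CL/CD = 1.1 / 0.09854 = 11.2

L/D = 11.2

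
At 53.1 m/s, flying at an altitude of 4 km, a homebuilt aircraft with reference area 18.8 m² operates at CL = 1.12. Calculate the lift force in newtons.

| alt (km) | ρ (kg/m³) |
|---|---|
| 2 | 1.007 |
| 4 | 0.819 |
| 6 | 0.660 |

At 4 km, from the table: ρ = 0.819 kg/m³.
Dynamic pressure q = ½ρv² = ½ × 0.819 × 53.1² = 1155 Pa.
L = q·S·CL = 1155 × 18.8 × 1.12 = 24300 N ≈ 24.3 kN

L = 24300 N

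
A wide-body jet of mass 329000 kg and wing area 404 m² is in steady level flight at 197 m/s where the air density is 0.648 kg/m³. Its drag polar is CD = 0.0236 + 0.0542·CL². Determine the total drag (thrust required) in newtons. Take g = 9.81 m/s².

D = 2.31×10^5 N

In steady level flight, lift balances weight: W = mg = 329000 × 9.81 = 3.2275×10^6 N.
Dynamic pressure q = 0.5 × 0.648 × 197² = 12570 Pa.
CL = W/(q·S) = 3.2275×10^6 / (12570 × 404) = 0.6353.
CD = 0.0236 + 0.0542 × 0.6353² = 0.04548.
D = q·S·CD = 12570 × 404 × 0.04548 = 2.31×10^5 N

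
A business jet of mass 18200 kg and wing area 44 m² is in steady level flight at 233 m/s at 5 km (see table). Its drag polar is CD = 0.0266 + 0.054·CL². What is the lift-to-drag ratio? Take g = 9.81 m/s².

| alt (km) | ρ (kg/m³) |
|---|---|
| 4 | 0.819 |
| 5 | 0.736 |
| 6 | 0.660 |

L/D = 7.05

At 5 km, from the table: ρ = 0.736 kg/m³.
In steady level flight, lift balances weight: W = mg = 18200 × 9.81 = 1.7854×10^5 N.
q = ½ρv² = ½ × 0.736 × 233² = 19980 Pa.
Required CL = L/(qS) = 1.7854×10^5/(19980·44) = 0.2031.
CD = 0.0266 + 0.054 × 0.2031² = 0.02883.
L/D = CL/CD = 0.2031 / 0.02883 = 7.05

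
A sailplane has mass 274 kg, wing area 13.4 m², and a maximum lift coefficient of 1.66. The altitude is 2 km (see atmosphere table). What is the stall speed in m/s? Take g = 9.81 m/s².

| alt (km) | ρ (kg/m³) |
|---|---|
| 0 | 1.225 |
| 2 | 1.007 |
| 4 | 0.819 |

At 2 km, from the table: ρ = 1.007 kg/m³.
Stall occurs when L = W at CL,max. W = mg = 274 × 9.81 = 2688 N.
V_stall = √(2W/(ρ·S·CL,max)) = √(2 × 2688 / (1.007 × 13.4 × 1.66))
V_stall = √240 = 15.5 m/s

V_stall = 15.5 m/s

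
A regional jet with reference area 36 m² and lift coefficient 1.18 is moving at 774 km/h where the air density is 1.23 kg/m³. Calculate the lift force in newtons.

Convert speed: v = 774 km/h ÷ 3.6 = 215 m/s.
Dynamic pressure q = ½ρv² = ½ × 1.23 × 215² = 28430 Pa.
L = q·S·CL = 28430 × 36 × 1.18 = 1.21×10^6 N ≈ 1210 kN

L = 1.21×10^6 N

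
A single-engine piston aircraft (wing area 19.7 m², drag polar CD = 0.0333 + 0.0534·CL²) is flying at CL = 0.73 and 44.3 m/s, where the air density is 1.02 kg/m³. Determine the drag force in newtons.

D = 1220 N

CD = 0.0333 + 0.0534 × 0.73² = 0.06176
D = ½ρv²S·CD = ½ × 1.02 × 44.3² × 19.7 × 0.06176 = 1220 N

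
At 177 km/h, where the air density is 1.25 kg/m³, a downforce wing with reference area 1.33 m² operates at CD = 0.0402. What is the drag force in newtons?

Convert speed: v = 177 km/h ÷ 3.6 = 49.17 m/s.
Dynamic pressure q = ½ρv² = ½ × 1.25 × 49.17² = 1511 Pa.
D = q·S·CD = 1511 × 1.33 × 0.0402 = 80.8 N

D = 80.8 N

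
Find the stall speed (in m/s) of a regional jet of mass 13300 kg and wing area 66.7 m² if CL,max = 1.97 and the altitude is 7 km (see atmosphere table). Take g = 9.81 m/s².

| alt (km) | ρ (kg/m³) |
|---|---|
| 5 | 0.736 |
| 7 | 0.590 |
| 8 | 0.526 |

At 7 km, from the table: ρ = 0.590 kg/m³.
At stall, lift equals weight: L = W = m·g = 13300 × 9.81 = 1.305×10^5 N.
V_stall = √(2W/(ρ·S·CL,max)) = √(2 × 1.305×10^5 / (0.59 × 66.7 × 1.97))
V_stall = √3366 = 58 m/s

V_stall = 58 m/s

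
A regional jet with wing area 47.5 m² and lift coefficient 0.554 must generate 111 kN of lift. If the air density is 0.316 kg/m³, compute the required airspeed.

v = 163 m/s

L = ½ρv²S·CL ⇒ v = √(2L/(ρ·S·CL))
v = √(2 × 1.11×10^5 / (0.316 × 47.5 × 0.554)) = √26700 = 163 m/s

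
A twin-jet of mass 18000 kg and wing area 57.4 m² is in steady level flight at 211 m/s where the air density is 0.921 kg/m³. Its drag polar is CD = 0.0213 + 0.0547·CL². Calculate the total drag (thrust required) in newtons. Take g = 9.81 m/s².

D = 26500 N

In steady level flight, lift balances weight: W = mg = 18000 × 9.81 = 1.7658×10^5 N.
Dynamic pressure q = 0.5 × 0.921 × 211² = 20500 Pa.
Required CL = L/(qS) = 1.7658×10^5/(20500·57.4) = 0.15.
CD = 0.0213 + 0.0547 × 0.15² = 0.02253.
D = q·S·CD = 20500 × 57.4 × 0.02253 = 26520 N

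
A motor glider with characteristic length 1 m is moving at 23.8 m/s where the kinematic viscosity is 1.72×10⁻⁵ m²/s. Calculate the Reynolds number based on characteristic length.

Re = 1.38×10^6

Re = v·c/ν = 23.8 × 1 / (1.72×10⁻⁵) = 1.38×10^6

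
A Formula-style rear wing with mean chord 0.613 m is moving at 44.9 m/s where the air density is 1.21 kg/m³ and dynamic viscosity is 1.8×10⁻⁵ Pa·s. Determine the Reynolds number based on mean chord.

Re = ρ·v·c/μ = 1.21 × 44.9 × 0.613 / (1.8×10⁻⁵) = 1.85×10^6

Re = 1.85×10^6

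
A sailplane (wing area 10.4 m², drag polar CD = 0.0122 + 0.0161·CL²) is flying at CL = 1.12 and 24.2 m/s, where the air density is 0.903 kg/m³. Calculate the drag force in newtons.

CD = 0.0122 + 0.0161 × 1.12² = 0.0324
D = ½ρv²S·CD = ½ × 0.903 × 24.2² × 10.4 × 0.0324 = 89.1 N

D = 89.1 N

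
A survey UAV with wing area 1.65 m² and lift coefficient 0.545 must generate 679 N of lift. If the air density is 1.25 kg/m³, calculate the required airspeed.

v = 34.8 m/s

L = ½ρv²S·CL ⇒ v = √(2L/(ρ·S·CL))
v = √(2 × 679 / (1.25 × 1.65 × 0.545)) = √1208 = 34.8 m/s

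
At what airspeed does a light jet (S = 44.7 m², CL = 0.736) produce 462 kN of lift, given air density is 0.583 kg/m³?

v = 219 m/s

L = ½ρv²S·CL ⇒ v = √(2L/(ρ·S·CL))
v = √(2 × 4.62×10^5 / (0.583 × 44.7 × 0.736)) = √48170 = 219 m/s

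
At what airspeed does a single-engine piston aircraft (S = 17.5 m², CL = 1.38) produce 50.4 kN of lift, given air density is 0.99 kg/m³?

L = ½ρv²S·CL ⇒ v = √(2L/(ρ·S·CL))
v = √(2 × 50400 / (0.99 × 17.5 × 1.38)) = √4216 = 64.9 m/s

v = 64.9 m/s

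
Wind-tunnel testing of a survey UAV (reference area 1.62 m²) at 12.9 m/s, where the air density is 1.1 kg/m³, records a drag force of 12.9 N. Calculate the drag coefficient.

From D = ½ρv²S·CD, rearranging gives CD = 2D/(ρv²S).
CD = 2 × 12.9 / (1.1 × 12.9² × 1.62) = 0.087

CD = 0.087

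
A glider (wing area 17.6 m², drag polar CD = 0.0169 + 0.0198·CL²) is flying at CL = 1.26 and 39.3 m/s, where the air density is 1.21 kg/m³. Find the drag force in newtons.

D = 795 N

CD = 0.0169 + 0.0198 × 1.26² = 0.04833
D = ½ρv²S·CD = ½ × 1.21 × 39.3² × 17.6 × 0.04833 = 795 N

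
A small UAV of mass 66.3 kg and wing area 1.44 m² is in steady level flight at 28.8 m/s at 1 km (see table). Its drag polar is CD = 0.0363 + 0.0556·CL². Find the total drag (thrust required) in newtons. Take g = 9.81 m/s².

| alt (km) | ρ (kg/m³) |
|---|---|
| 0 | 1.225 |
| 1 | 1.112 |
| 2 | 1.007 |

D = 59.5 N

At 1 km, from the table: ρ = 1.112 kg/m³.
Level flight ⇒ L = W = m·g = 66.3 × 9.81 = 650.4 N.
q = ½ρv² = ½ × 1.112 × 28.8² = 461.2 Pa.
CL = W/(q·S) = 650.4 / (461.2 × 1.44) = 0.9794.
CD = 0.0363 + 0.0556 × 0.9794² = 0.08963.
D = q·S·CD = 461.2 × 1.44 × 0.08963 = 59.52 N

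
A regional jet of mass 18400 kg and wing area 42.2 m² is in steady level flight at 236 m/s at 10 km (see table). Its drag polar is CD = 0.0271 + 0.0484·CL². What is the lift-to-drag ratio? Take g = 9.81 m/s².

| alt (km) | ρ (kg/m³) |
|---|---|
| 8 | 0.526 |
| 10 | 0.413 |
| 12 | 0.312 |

At 10 km, from the table: ρ = 0.413 kg/m³.
In steady level flight, lift balances weight: W = mg = 18400 × 9.81 = 1.805×10^5 N.
Dynamic pressure q = 0.5 × 0.413 × 236² = 11500 Pa.
CL = W/(q·S) = 1.805×10^5 / (11500 × 42.2) = 0.3719.
CD = 0.0271 + 0.0484 × 0.3719² = 0.03379.
L/D = CL/CD = 0.3719 / 0.03379 = 11

L/D = 11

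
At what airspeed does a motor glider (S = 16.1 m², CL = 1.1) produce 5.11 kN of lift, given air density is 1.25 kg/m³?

v = 21.5 m/s

L = ½ρv²S·CL ⇒ v = √(2L/(ρ·S·CL))
v = √(2 × 5110 / (1.25 × 16.1 × 1.1)) = √461.7 = 21.5 m/s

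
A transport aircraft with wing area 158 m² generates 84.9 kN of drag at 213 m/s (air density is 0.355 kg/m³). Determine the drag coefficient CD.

From D = ½ρv²S·CD, rearranging gives CD = 2D/(ρv²S).
CD = 2 × 84900 / (0.355 × 213² × 158) = 0.0667

CD = 0.0667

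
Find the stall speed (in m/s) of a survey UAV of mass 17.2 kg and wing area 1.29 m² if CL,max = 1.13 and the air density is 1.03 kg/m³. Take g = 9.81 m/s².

Weight W = mg = 17.2 × 9.81 = 168.7 N.
From L = ½ρV²S·CL,max = W: V_stall = √(2W/(ρSCL,max)) = √(2·168.7/(1.03·1.29·1.13))
V_stall = √224.8 = 15 m/s

V_stall = 15 m/s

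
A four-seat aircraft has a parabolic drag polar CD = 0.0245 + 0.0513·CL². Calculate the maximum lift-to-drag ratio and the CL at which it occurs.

For CD = CD0 + K·CL², (L/D)max occurs at CL* = √(CD0/K) and equals 1/(2√(K·CD0)).
(L/D)max = 1/(2√(0.0513 × 0.0245)) = 1/(2 × 0.03545) = 14.1
CL* = √(0.0245/0.0513) = 0.691

(L/D)max = 14.1, at CL = 0.691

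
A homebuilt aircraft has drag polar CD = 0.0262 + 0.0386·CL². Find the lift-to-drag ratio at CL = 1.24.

CD = 0.0262 + 0.0386 × 1.24² = 0.08555
L/D = CL/CD = 1.24 / 0.08555 = 14.5

L/D = 14.5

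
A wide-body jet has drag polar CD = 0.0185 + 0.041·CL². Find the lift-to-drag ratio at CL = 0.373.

CD = 0.0185 + 0.041 × 0.373² = 0.0242
L/D = CL/CD = 0.373 / 0.0242 = 15.4

L/D = 15.4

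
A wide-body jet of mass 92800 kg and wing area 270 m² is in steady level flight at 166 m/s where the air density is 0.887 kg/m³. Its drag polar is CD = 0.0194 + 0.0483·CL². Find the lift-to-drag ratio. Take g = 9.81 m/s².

L/D = 12

Weight W = mg = 92800 × 9.81 = 9.1037×10^5 N; in level flight L = W.
q = ½ρv² = ½ × 0.887 × 166² = 12220 Pa.
CL = 2W/(ρv²S) = 2×9.1037×10^5/(0.887×166²×270) = 0.2759.
CD = 0.0194 + 0.0483 × 0.2759² = 0.02308.
L/D = CL/CD = 0.2759 / 0.02308 = 12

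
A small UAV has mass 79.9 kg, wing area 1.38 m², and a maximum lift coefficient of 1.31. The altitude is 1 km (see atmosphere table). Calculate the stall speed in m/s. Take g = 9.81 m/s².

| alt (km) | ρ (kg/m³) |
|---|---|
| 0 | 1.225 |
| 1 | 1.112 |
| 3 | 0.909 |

V_stall = 27.9 m/s

At 1 km, from the table: ρ = 1.112 kg/m³.
Stall occurs when L = W at CL,max. W = mg = 79.9 × 9.81 = 783.8 N.
From L = ½ρV²S·CL,max = W: V_stall = √(2W/(ρSCL,max)) = √(2·783.8/(1.112·1.38·1.31))
V_stall = √779.8 = 27.9 m/s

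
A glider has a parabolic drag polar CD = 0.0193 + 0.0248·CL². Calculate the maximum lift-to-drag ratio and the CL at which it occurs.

(L/D)max = 22.9, at CL = 0.882

For CD = CD0 + K·CL², (L/D)max occurs at CL* = √(CD0/K) and equals 1/(2√(K·CD0)).
(L/D)max = 1/(2√(0.0248 × 0.0193)) = 1/(2 × 0.02188) = 22.9
CL* = √(0.0193/0.0248) = 0.882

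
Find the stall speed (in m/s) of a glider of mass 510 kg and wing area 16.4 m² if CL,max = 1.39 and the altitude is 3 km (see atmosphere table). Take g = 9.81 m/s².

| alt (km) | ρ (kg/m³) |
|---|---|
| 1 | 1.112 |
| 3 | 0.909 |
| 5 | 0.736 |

V_stall = 22 m/s

At 3 km, from the table: ρ = 0.909 kg/m³.
Stall occurs when L = W at CL,max. W = mg = 510 × 9.81 = 5003 N.
From L = ½ρV²S·CL,max = W: V_stall = √(2W/(ρSCL,max)) = √(2·5003/(0.909·16.4·1.39))
V_stall = √482.9 = 22 m/s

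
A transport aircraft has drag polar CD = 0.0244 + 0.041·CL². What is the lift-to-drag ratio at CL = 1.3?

L/D = 13.9

CD = 0.0244 + 0.041 × 1.3² = 0.09369
L/D = CL/CD = 1.3 / 0.09369 = 13.9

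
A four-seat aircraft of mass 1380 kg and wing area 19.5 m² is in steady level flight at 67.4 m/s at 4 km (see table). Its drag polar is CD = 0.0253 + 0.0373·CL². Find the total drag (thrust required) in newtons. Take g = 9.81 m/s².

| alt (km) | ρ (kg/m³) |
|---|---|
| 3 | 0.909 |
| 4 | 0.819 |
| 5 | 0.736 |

At 4 km, from the table: ρ = 0.819 kg/m³.
In steady level flight, lift balances weight: W = mg = 1380 × 9.81 = 13538 N.
Dynamic pressure q = 0.5 × 0.819 × 67.4² = 1860 Pa.
Required CL = L/(qS) = 13538/(1860·19.5) = 0.3732.
CD = 0.0253 + 0.0373 × 0.3732² = 0.0305.
D = q·S·CD = 1860 × 19.5 × 0.0305 = 1106 N

D = 1110 N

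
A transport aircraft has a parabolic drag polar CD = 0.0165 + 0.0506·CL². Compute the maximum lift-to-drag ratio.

For CD = CD0 + K·CL², (L/D)max occurs at CL* = √(CD0/K) and equals 1/(2√(K·CD0)).
(L/D)max = 1/(2√(0.0506 × 0.0165)) = 1/(2 × 0.02889) = 17.3

(L/D)max = 17.3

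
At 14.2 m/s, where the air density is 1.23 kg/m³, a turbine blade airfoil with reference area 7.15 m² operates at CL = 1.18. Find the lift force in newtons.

L = ½ρv²S·CL = ½ × 1.23 × 14.2² × 7.15 × 1.18 = 1050 N

L = 1050 N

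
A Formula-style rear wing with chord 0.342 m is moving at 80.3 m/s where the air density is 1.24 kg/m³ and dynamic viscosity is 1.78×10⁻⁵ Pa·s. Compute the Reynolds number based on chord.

Re = ρ·v·c/μ = 1.24 × 80.3 × 0.342 / (1.78×10⁻⁵) = 1.91×10^6

Re = 1.91×10^6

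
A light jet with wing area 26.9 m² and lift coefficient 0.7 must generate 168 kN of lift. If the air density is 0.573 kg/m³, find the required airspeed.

L = ½ρv²S·CL ⇒ v = √(2L/(ρ·S·CL))
v = √(2 × 1.68×10^5 / (0.573 × 26.9 × 0.7)) = √31140 = 176 m/s

v = 176 m/s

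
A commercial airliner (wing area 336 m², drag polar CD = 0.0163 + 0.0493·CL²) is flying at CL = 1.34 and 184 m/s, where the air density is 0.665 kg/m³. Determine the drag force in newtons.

D = 3.96×10^5 N

CD = 0.0163 + 0.0493 × 1.34² = 0.1048
D = ½ρv²S·CD = ½ × 0.665 × 184² × 336 × 0.1048 = 3.96×10^5 N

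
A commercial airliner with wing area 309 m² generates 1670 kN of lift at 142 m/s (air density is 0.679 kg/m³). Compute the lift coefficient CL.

CL = 0.789

From L = ½ρv²S·CL, rearranging gives CL = 2L/(ρv²S).
CL = 2 × 1.67×10^6 / (0.679 × 142² × 309) = 0.789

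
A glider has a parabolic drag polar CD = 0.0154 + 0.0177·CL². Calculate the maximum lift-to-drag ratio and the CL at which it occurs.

(L/D)max = 30.3, at CL = 0.933

For CD = CD0 + K·CL², (L/D)max occurs at CL* = √(CD0/K) and equals 1/(2√(K·CD0)).
(L/D)max = 1/(2√(0.0177 × 0.0154)) = 1/(2 × 0.01651) = 30.3
CL* = √(0.0154/0.0177) = 0.933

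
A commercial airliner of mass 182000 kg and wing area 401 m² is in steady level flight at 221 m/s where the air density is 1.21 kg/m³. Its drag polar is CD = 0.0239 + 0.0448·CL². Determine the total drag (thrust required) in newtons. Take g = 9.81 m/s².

D = 2.95×10^5 N

Level flight ⇒ L = W = m·g = 182000 × 9.81 = 1.7854×10^6 N.
q = ½ρv² = ½ × 1.21 × 221² = 29550 Pa.
Required CL = L/(qS) = 1.7854×10^6/(29550·401) = 0.1507.
CD = 0.0239 + 0.0448 × 0.1507² = 0.02492.
D = q·S·CD = 29550 × 401 × 0.02492 = 2.952×10^5 N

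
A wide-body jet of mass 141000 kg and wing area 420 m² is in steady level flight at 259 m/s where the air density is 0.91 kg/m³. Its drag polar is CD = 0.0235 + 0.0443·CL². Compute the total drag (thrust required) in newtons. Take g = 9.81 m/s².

D = 3.08×10^5 N

In steady level flight, lift balances weight: W = mg = 141000 × 9.81 = 1.3832×10^6 N.
q = ½ρv² = ½ × 0.91 × 259² = 30520 Pa.
CL = W/(q·S) = 1.3832×10^6 / (30520 × 420) = 0.1079.
CD = 0.0235 + 0.0443 × 0.1079² = 0.02402.
D = q·S·CD = 30520 × 420 × 0.02402 = 3.079×10^5 N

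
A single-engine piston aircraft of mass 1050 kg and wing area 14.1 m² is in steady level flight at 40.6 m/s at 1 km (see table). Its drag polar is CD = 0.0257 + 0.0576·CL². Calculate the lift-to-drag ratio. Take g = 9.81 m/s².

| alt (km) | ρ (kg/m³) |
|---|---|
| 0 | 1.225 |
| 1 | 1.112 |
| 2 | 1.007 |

L/D = 12.8

At 1 km, from the table: ρ = 1.112 kg/m³.
Weight W = mg = 1050 × 9.81 = 10300 N; in level flight L = W.
Dynamic pressure q = 0.5 × 1.112 × 40.6² = 916.5 Pa.
CL = W/(q·S) = 10300 / (916.5 × 14.1) = 0.7971.
CD = 0.0257 + 0.0576 × 0.7971² = 0.0623.
L/D = CL/CD = 0.7971 / 0.0623 = 12.8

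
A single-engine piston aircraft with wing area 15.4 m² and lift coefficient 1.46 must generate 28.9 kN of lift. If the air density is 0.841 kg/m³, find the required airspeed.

v = 55.3 m/s

L = ½ρv²S·CL ⇒ v = √(2L/(ρ·S·CL))
v = √(2 × 28900 / (0.841 × 15.4 × 1.46)) = √3057 = 55.3 m/s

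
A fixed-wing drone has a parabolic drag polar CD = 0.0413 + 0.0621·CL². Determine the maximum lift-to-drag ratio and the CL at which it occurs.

For CD = CD0 + K·CL², (L/D)max occurs at CL* = √(CD0/K) and equals 1/(2√(K·CD0)).
(L/D)max = 1/(2√(0.0621 × 0.0413)) = 1/(2 × 0.05064) = 9.87
CL* = √(0.0413/0.0621) = 0.816

(L/D)max = 9.87, at CL = 0.816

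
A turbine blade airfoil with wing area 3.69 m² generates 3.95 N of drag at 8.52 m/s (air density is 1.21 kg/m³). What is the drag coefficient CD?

CD = 0.0244

From D = ½ρv²S·CD, rearranging gives CD = 2D/(ρv²S).
CD = 2 × 3.95 / (1.21 × 8.52² × 3.69) = 0.0244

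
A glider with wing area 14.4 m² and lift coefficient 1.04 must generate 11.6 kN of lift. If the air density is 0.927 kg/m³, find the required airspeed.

v = 40.9 m/s

L = ½ρv²S·CL ⇒ v = √(2L/(ρ·S·CL))
v = √(2 × 11600 / (0.927 × 14.4 × 1.04)) = √1671 = 40.9 m/s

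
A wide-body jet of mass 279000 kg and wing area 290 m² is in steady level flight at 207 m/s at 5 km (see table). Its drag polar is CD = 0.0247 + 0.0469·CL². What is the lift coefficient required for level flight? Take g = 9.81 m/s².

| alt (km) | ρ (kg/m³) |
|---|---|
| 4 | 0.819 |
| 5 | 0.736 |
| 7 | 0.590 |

CL = 0.599

At 5 km, from the table: ρ = 0.736 kg/m³.
Weight W = mg = 279000 × 9.81 = 2.737×10^6 N; in level flight L = W.
Dynamic pressure q = 0.5 × 0.736 × 207² = 15770 Pa.
CL = 2W/(ρv²S) = 2×2.737×10^6/(0.736×207²×290) = 0.5985.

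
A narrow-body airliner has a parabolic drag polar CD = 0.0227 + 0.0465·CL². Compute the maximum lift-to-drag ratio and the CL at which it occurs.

For CD = CD0 + K·CL², (L/D)max occurs at CL* = √(CD0/K) and equals 1/(2√(K·CD0)).
(L/D)max = 1/(2√(0.0465 × 0.0227)) = 1/(2 × 0.03249) = 15.4
CL* = √(0.0227/0.0465) = 0.699

(L/D)max = 15.4, at CL = 0.699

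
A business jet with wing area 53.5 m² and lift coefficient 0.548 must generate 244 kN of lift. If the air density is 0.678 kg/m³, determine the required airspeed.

L = ½ρv²S·CL ⇒ v = √(2L/(ρ·S·CL))
v = √(2 × 2.44×10^5 / (0.678 × 53.5 × 0.548)) = √24550 = 157 m/s

v = 157 m/s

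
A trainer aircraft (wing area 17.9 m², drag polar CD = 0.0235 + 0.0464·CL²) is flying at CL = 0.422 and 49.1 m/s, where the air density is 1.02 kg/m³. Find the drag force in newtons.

CD = 0.0235 + 0.0464 × 0.422² = 0.03176
D = ½ρv²S·CD = ½ × 1.02 × 49.1² × 17.9 × 0.03176 = 699 N

D = 699 N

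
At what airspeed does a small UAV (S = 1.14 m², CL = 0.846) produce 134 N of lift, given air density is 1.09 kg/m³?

L = ½ρv²S·CL ⇒ v = √(2L/(ρ·S·CL))
v = √(2 × 134 / (1.09 × 1.14 × 0.846)) = √254.9 = 16 m/s

v = 16 m/s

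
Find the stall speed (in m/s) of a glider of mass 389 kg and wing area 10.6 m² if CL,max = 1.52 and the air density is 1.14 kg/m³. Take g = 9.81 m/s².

Stall occurs when L = W at CL,max. W = mg = 389 × 9.81 = 3816 N.
V_stall = √(2W/(ρ·S·CL,max)) = √(2 × 3816 / (1.14 × 10.6 × 1.52))
V_stall = √415.5 = 20.4 m/s

V_stall = 20.4 m/s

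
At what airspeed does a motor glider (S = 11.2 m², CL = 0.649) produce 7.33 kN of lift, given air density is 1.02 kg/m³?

v = 44.5 m/s

L = ½ρv²S·CL ⇒ v = √(2L/(ρ·S·CL))
v = √(2 × 7330 / (1.02 × 11.2 × 0.649)) = √1977 = 44.5 m/s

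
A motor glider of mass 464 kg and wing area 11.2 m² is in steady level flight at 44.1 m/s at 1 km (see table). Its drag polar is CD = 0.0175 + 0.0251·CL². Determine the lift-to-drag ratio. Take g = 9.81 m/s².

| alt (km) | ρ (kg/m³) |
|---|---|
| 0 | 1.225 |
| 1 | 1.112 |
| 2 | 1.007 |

At 1 km, from the table: ρ = 1.112 kg/m³.
In steady level flight, lift balances weight: W = mg = 464 × 9.81 = 4551.8 N.
Dynamic pressure q = 0.5 × 1.112 × 44.1² = 1081 Pa.
CL = 2W/(ρv²S) = 2×4551.8/(1.112×44.1²×11.2) = 0.3759.
CD = 0.0175 + 0.0251 × 0.3759² = 0.02105.
L/D = CL/CD = 0.3759 / 0.02105 = 17.9

L/D = 17.9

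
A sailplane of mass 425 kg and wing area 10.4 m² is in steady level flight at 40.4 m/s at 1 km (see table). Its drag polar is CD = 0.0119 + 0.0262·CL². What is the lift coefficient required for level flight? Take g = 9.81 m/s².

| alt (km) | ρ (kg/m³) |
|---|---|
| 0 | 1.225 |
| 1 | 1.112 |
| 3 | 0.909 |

CL = 0.442

At 1 km, from the table: ρ = 1.112 kg/m³.
Weight W = mg = 425 × 9.81 = 4169.2 N; in level flight L = W.
q = ½ρv² = ½ × 1.112 × 40.4² = 907.5 Pa.
CL = W/(q·S) = 4169.2 / (907.5 × 10.4) = 0.4418.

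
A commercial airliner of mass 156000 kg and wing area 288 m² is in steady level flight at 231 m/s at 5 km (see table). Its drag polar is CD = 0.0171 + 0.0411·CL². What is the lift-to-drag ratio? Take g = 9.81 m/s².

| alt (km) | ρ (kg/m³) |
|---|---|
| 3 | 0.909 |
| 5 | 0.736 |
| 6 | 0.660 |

L/D = 13.5

At 5 km, from the table: ρ = 0.736 kg/m³.
Weight W = mg = 156000 × 9.81 = 1.5304×10^6 N; in level flight L = W.
q = ½ρv² = ½ × 0.736 × 231² = 19640 Pa.
CL = 2W/(ρv²S) = 2×1.5304×10^6/(0.736×231²×288) = 0.2706.
CD = 0.0171 + 0.0411 × 0.2706² = 0.02011.
L/D = CL/CD = 0.2706 / 0.02011 = 13.5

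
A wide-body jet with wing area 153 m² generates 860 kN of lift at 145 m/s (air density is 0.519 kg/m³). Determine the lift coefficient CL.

CL = 1.03

From L = ½ρv²S·CL, rearranging gives CL = 2L/(ρv²S).
CL = 2 × 8.6×10^5 / (0.519 × 145² × 153) = 1.03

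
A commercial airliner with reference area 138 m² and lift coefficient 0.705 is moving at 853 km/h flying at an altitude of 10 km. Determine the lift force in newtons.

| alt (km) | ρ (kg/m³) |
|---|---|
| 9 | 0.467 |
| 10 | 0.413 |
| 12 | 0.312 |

L = 1.13×10^6 N

At 10 km, from the table: ρ = 0.413 kg/m³.
Convert speed: v = 853 km/h ÷ 3.6 = 236.9 m/s.
Dynamic pressure q = ½ρv² = ½ × 0.413 × 236.9² = 11590 Pa.
L = q·S·CL = 11590 × 138 × 0.705 = 1.13×10^6 N ≈ 1130 kN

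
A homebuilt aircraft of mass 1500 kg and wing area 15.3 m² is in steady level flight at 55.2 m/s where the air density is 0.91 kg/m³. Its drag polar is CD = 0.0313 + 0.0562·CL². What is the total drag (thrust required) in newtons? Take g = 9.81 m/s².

D = 1240 N

Level flight ⇒ L = W = m·g = 1500 × 9.81 = 14715 N.
Dynamic pressure q = 0.5 × 0.91 × 55.2² = 1386 Pa.
CL = W/(q·S) = 14715 / (1386 × 15.3) = 0.6937.
CD = 0.0313 + 0.0562 × 0.6937² = 0.05835.
D = q·S·CD = 1386 × 15.3 × 0.05835 = 1238 N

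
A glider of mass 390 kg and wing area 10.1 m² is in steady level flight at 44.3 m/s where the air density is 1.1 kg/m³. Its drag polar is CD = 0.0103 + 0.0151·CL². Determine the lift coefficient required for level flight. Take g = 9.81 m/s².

In steady level flight, lift balances weight: W = mg = 390 × 9.81 = 3825.9 N.
q = ½ρv² = ½ × 1.1 × 44.3² = 1079 Pa.
CL = 2W/(ρv²S) = 2×3825.9/(1.1×44.3²×10.1) = 0.3509.

CL = 0.351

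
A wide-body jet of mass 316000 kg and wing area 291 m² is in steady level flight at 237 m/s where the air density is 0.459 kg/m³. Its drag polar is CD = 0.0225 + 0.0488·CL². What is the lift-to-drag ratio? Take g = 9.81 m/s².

L/D = 14.8

Level flight ⇒ L = W = m·g = 316000 × 9.81 = 3.1×10^6 N.
Dynamic pressure q = 0.5 × 0.459 × 237² = 12890 Pa.
CL = W/(q·S) = 3.1×10^6 / (12890 × 291) = 0.8264.
CD = 0.0225 + 0.0488 × 0.8264² = 0.05583.
L/D = CL/CD = 0.8264 / 0.05583 = 14.8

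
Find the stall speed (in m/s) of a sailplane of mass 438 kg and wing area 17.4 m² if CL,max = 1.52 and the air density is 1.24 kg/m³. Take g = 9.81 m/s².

At stall, lift equals weight: L = W = m·g = 438 × 9.81 = 4297 N.
V_stall = √(2W/(ρ·S·CL,max)) = √(2 × 4297 / (1.24 × 17.4 × 1.52))
V_stall = √262 = 16.2 m/s

V_stall = 16.2 m/s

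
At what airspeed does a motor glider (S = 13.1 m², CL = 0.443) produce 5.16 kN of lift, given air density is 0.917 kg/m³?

L = ½ρv²S·CL ⇒ v = √(2L/(ρ·S·CL))
v = √(2 × 5160 / (0.917 × 13.1 × 0.443)) = √1939 = 44 m/s

v = 44 m/s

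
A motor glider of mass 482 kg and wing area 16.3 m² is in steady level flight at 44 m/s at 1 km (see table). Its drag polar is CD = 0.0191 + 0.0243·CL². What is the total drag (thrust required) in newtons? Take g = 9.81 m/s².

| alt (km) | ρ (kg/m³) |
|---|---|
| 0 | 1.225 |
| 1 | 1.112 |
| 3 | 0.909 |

D = 366 N

At 1 km, from the table: ρ = 1.112 kg/m³.
Weight W = mg = 482 × 9.81 = 4728.4 N; in level flight L = W.
q = ½ρv² = ½ × 1.112 × 44² = 1076 Pa.
Required CL = L/(qS) = 4728.4/(1076·16.3) = 0.2695.
CD = 0.0191 + 0.0243 × 0.2695² = 0.02086.
D = q·S·CD = 1076 × 16.3 × 0.02086 = 366.1 N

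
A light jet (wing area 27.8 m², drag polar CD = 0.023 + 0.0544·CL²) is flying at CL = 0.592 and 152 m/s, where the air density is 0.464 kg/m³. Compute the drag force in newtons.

CD = 0.023 + 0.0544 × 0.592² = 0.04207
D = ½ρv²S·CD = ½ × 0.464 × 152² × 27.8 × 0.04207 = 6270 N

D = 6270 N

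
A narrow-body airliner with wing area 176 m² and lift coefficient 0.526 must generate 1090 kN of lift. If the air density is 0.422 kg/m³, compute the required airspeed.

v = 236 m/s

L = ½ρv²S·CL ⇒ v = √(2L/(ρ·S·CL))
v = √(2 × 1.09×10^6 / (0.422 × 176 × 0.526)) = √55800 = 236 m/s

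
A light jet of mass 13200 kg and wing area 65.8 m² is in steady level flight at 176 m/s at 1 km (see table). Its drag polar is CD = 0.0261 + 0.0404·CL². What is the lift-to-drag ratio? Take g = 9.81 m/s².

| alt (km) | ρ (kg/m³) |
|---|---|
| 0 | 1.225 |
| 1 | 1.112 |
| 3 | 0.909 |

L/D = 4.29

At 1 km, from the table: ρ = 1.112 kg/m³.
Level flight ⇒ L = W = m·g = 13200 × 9.81 = 1.2949×10^5 N.
q = ½ρv² = ½ × 1.112 × 176² = 17220 Pa.
Required CL = L/(qS) = 1.2949×10^5/(17220·65.8) = 0.1143.
CD = 0.0261 + 0.0404 × 0.1143² = 0.02663.
L/D = CL/CD = 0.1143 / 0.02663 = 4.29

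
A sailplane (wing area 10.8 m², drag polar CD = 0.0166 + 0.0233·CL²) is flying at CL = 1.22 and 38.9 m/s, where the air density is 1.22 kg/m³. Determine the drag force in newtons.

D = 511 N

CD = 0.0166 + 0.0233 × 1.22² = 0.05128
D = ½ρv²S·CD = ½ × 1.22 × 38.9² × 10.8 × 0.05128 = 511 N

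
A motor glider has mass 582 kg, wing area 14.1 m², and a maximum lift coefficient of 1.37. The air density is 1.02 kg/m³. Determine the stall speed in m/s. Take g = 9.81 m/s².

Stall occurs when L = W at CL,max. W = mg = 582 × 9.81 = 5709 N.
V_stall = √(2W/(ρ·S·CL,max)) = √(2 × 5709 / (1.02 × 14.1 × 1.37))
V_stall = √579.5 = 24.1 m/s

V_stall = 24.1 m/s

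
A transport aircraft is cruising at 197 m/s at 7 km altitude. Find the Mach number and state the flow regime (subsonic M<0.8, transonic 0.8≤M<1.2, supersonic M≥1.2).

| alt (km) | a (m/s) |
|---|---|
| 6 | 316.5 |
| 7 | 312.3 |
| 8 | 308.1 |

At 7 km, from the table: a = 312.3 m/s.
M = v/a = 197 / 312.3 = 0.631
M = 0.631 → subsonic.

M = 0.631 (subsonic)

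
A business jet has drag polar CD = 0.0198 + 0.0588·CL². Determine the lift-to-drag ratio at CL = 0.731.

L/D = 14.3

CD = 0.0198 + 0.0588 × 0.731² = 0.05122
L/D = CL/CD = 0.731 / 0.05122 = 14.3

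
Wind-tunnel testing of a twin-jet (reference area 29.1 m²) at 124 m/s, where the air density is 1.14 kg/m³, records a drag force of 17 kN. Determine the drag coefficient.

CD = 0.0667

From D = ½ρv²S·CD, rearranging gives CD = 2D/(ρv²S).
CD = 2 × 17000 / (1.14 × 124² × 29.1) = 0.0667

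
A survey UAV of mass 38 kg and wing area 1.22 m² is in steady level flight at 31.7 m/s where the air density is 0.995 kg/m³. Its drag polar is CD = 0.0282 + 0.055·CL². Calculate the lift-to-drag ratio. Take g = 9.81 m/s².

Weight W = mg = 38 × 9.81 = 372.78 N; in level flight L = W.
Dynamic pressure q = 0.5 × 0.995 × 31.7² = 499.9 Pa.
CL = 2W/(ρv²S) = 2×372.78/(0.995×31.7²×1.22) = 0.6112.
CD = 0.0282 + 0.055 × 0.6112² = 0.04875.
L/D = CL/CD = 0.6112 / 0.04875 = 12.5

L/D = 12.5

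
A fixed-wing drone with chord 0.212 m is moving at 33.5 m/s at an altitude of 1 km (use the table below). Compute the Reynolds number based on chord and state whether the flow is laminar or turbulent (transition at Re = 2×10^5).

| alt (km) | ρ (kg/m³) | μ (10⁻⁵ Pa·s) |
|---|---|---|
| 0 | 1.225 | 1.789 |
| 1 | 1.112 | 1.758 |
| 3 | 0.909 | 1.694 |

Re = 4.49×10^5 (turbulent)

At 1 km, from the table: ρ = 1.112 kg/m³, μ = 1.758×10⁻⁵ Pa·s.
Re = ρ·v·c/μ = 1.112 × 33.5 × 0.212 / (1.758×10⁻⁵) = 4.49×10^5
Since 4.49×10^5 > 2×10^5, the flow is turbulent.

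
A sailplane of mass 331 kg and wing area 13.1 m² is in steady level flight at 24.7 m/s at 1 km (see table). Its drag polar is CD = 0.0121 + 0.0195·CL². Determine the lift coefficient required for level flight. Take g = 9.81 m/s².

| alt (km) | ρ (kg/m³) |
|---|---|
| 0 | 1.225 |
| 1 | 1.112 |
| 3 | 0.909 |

CL = 0.731

At 1 km, from the table: ρ = 1.112 kg/m³.
In steady level flight, lift balances weight: W = mg = 331 × 9.81 = 3247.1 N.
q = ½ρv² = ½ × 1.112 × 24.7² = 339.2 Pa.
Required CL = L/(qS) = 3247.1/(339.2·13.1) = 0.7307.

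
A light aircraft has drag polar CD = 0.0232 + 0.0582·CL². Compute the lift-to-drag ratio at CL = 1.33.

CD = 0.0232 + 0.0582 × 1.33² = 0.1261
L/D = CL/CD = 1.33 / 0.1261 = 10.5

L/D = 10.5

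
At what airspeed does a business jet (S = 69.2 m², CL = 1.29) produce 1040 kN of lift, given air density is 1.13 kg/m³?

L = ½ρv²S·CL ⇒ v = √(2L/(ρ·S·CL))
v = √(2 × 1.04×10^6 / (1.13 × 69.2 × 1.29)) = √20620 = 144 m/s

v = 144 m/s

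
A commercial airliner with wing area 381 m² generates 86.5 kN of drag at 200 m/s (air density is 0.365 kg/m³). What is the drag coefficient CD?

CD = 0.0311

From D = ½ρv²S·CD, rearranging gives CD = 2D/(ρv²S).
CD = 2 × 86500 / (0.365 × 200² × 381) = 0.0311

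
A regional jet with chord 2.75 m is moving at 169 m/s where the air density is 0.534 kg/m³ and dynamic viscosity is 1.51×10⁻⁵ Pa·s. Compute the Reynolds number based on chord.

Re = ρ·v·c/μ = 0.534 × 169 × 2.75 / (1.51×10⁻⁵) = 1.64×10^7

Re = 1.64×10^7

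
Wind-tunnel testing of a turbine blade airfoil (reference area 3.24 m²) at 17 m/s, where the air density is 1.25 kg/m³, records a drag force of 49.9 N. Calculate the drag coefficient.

From D = ½ρv²S·CD, rearranging gives CD = 2D/(ρv²S).
CD = 2 × 49.9 / (1.25 × 17² × 3.24) = 0.0853

CD = 0.0853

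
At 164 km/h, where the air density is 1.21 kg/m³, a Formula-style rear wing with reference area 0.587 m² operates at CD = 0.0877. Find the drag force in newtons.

D = 64.6 N

Convert speed: v = 164 km/h ÷ 3.6 = 45.56 m/s.
D = ½ρv²S·CD = ½ × 1.21 × 45.56² × 0.587 × 0.0877 = 64.6 N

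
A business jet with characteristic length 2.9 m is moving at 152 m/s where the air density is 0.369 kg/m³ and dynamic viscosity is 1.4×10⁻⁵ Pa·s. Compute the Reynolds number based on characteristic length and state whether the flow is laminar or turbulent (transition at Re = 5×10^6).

Re = 1.16×10^7 (turbulent)

Re = ρ·v·c/μ = 0.369 × 152 × 2.9 / (1.4×10⁻⁵) = 1.16×10^7
Since 1.16×10^7 > 5×10^6, the flow is turbulent.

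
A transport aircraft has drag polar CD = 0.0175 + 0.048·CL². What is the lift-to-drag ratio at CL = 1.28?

CD = 0.0175 + 0.048 × 1.28² = 0.09614
L/D = CL/CD = 1.28 / 0.09614 = 13.3

L/D = 13.3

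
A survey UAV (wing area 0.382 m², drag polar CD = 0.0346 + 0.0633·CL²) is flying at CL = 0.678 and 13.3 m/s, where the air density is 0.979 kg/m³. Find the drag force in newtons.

D = 2.11 N

CD = 0.0346 + 0.0633 × 0.678² = 0.0637
D = ½ρv²S·CD = ½ × 0.979 × 13.3² × 0.382 × 0.0637 = 2.11 N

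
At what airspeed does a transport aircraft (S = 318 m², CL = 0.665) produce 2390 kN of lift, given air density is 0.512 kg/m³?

v = 210 m/s

L = ½ρv²S·CL ⇒ v = √(2L/(ρ·S·CL))
v = √(2 × 2.39×10^6 / (0.512 × 318 × 0.665)) = √44150 = 210 m/s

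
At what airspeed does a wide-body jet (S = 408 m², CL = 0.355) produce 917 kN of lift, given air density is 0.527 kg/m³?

L = ½ρv²S·CL ⇒ v = √(2L/(ρ·S·CL))
v = √(2 × 9.17×10^5 / (0.527 × 408 × 0.355)) = √24030 = 155 m/s

v = 155 m/s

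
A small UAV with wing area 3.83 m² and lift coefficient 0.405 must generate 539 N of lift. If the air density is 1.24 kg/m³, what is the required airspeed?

v = 23.7 m/s

L = ½ρv²S·CL ⇒ v = √(2L/(ρ·S·CL))
v = √(2 × 539 / (1.24 × 3.83 × 0.405)) = √560.5 = 23.7 m/s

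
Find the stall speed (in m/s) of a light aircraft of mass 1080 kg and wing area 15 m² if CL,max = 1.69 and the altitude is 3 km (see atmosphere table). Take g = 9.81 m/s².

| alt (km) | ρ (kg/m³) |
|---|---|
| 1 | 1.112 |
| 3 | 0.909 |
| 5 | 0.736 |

At 3 km, from the table: ρ = 0.909 kg/m³.
Weight W = mg = 1080 × 9.81 = 10590 N.
V_stall = √(2W/(ρ·S·CL,max)) = √(2 × 10590 / (0.909 × 15 × 1.69))
V_stall = √919.6 = 30.3 m/s

V_stall = 30.3 m/s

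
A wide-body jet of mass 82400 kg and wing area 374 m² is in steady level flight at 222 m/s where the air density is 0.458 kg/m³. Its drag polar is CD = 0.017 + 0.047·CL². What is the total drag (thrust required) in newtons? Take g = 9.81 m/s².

D = 79000 N

Level flight ⇒ L = W = m·g = 82400 × 9.81 = 8.0834×10^5 N.
q = ½ρv² = ½ × 0.458 × 222² = 11290 Pa.
CL = W/(q·S) = 8.0834×10^5 / (11290 × 374) = 0.1915.
CD = 0.017 + 0.047 × 0.1915² = 0.01872.
D = q·S·CD = 11290 × 374 × 0.01872 = 79030 N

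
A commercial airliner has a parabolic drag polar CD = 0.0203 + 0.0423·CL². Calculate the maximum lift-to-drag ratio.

(L/D)max = 17.1

For CD = CD0 + K·CL², (L/D)max occurs at CL* = √(CD0/K) and equals 1/(2√(K·CD0)).
(L/D)max = 1/(2√(0.0423 × 0.0203)) = 1/(2 × 0.0293) = 17.1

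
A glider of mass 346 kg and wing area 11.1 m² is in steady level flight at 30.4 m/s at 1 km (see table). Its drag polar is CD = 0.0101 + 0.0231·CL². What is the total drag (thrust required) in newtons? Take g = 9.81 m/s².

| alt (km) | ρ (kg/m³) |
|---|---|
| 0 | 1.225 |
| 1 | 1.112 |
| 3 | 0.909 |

At 1 km, from the table: ρ = 1.112 kg/m³.
Weight W = mg = 346 × 9.81 = 3394.3 N; in level flight L = W.
Dynamic pressure q = 0.5 × 1.112 × 30.4² = 513.8 Pa.
CL = W/(q·S) = 3394.3 / (513.8 × 11.1) = 0.5951.
CD = 0.0101 + 0.0231 × 0.5951² = 0.01828.
D = q·S·CD = 513.8 × 11.1 × 0.01828 = 104.3 N

D = 104 N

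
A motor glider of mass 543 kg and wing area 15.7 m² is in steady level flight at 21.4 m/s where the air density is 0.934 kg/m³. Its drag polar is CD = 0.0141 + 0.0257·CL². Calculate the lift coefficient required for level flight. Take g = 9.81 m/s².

Weight W = mg = 543 × 9.81 = 5326.8 N; in level flight L = W.
Dynamic pressure q = 0.5 × 0.934 × 21.4² = 213.9 Pa.
CL = W/(q·S) = 5326.8 / (213.9 × 15.7) = 1.586.

CL = 1.59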